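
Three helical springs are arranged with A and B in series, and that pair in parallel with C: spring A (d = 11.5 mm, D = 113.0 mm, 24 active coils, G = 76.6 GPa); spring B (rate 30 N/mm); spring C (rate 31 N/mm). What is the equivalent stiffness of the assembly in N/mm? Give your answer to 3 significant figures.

k_A = Gd⁴/(8D³N_a) = (76.6×10³)(11.5⁴)/(8·113.0³·24) = 4.836 N/mm
Springs A,B series: k_AB = 1/(1/4.836+1/30) = 4.1646 N/mm; parallel with C: k_eq = 4.1646+31 = 35.165 N/mm

35.2 N/mm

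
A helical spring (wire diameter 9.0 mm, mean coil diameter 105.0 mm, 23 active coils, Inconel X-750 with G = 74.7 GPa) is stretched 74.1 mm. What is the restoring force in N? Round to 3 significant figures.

170 N

k = Gd⁴/(8D³N_a) = (74.7×10³)(9.0⁴)/(8·105.0³·23) = 2.3009 N/mm
F = k·δ = 2.3009 × 74.1 = 170.5 N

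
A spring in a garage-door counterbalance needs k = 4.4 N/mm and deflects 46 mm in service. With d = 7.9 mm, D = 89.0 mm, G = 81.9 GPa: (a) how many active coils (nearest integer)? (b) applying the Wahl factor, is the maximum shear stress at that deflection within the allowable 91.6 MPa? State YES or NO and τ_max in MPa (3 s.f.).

N_a = Gd⁴/(8D³k) = (81.9×10³)(7.9⁴)/(8·89.0³·4.4) = 12.86 → N_a = 13
Actual rate k = Gd⁴/(8D³·13) = 4.351 N/mm
Working load F = kδ = 4.351·46 = 200.15 N
C = 89.0/7.9 = 11.2658; K_W = (4C−1)/(4C−4)+0.615/C = 1.1276
τ_max = K_W·8FD/(πd³) = 1.1276·92.002 = 103.75 MPa
τ_max > 91.6 MPa → exceeds allowable

(a) 13 coils; (b) NO, τ_max = 104 MPa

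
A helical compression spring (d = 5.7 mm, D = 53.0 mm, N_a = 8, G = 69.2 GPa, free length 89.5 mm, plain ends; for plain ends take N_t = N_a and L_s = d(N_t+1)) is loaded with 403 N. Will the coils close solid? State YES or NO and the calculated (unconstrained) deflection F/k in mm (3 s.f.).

k = Gd⁴/(8D³N_a) = (69.2×10³)(5.7⁴)/(8·53.0³·8) = 7.6665 N/mm
N_t = 8; L_s = 5.7·9 = 51.3 mm; δ_solid = L₀ − L_s = 89.5 − 51.3 = 38.2 mm
δ = F/k = 403/7.6665 = 52.566 mm
δ ≥ δ_solid → spring goes solid

YES, δ = 52.6 mm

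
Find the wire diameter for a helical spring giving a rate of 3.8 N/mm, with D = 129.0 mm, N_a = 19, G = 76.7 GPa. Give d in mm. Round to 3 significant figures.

11.3 mm

d = (8D³N_a·k / G)^(1/4) = (8·129.0³·19·3.8 / (76.7×10³))^0.25
  = (16166)^0.25 = 11.2759 mm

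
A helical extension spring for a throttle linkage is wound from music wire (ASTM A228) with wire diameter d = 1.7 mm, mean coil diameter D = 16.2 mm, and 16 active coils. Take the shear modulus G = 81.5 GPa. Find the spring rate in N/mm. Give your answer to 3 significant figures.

1.25 N/mm

k = Gd⁴/(8D³N_a) = (81.5×10³ × 1.7⁴) / (8 × 16.2³ × 16)
  = 680696 / 544196 = 1.2508 N/mm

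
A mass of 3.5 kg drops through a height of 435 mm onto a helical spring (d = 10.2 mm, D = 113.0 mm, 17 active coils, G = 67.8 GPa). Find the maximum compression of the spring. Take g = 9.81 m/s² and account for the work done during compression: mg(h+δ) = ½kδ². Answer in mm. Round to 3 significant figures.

k = Gd⁴/(8D³N_a) = (67.8×10³)(10.2⁴)/(8·113.0³·17) = 3.7399 N/mm
W = mg = 3.5 × 9.81 = 34.335 N
½kδ² − Wδ − Wh = 0 → δ = (W + √(W² + 2kWh))/k
δ = (34.335 + √(1178.9 + 111715))/3.7399 = (34.335 + 336)/3.7399 = 99.023 mm

99.0 mm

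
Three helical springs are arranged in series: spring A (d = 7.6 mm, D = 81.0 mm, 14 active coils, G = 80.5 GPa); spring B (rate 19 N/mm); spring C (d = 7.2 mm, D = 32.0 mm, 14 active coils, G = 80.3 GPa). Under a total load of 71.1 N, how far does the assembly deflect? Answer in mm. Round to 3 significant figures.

20.7 mm

k_A = Gd⁴/(8D³N_a) = (80.5×10³)(7.6⁴)/(8·81.0³·14) = 4.5121 N/mm
k_C = Gd⁴/(8D³N_a) = (80.3×10³)(7.2⁴)/(8·32.0³·14) = 58.8 N/mm
Series: 1/k_eq = 1/4.5121 + 1/19 + 1/58.8 = 0.29127; k_eq = 3.4333 N/mm
δ = F/k_eq = 71.1/3.4333 = 20.709 mm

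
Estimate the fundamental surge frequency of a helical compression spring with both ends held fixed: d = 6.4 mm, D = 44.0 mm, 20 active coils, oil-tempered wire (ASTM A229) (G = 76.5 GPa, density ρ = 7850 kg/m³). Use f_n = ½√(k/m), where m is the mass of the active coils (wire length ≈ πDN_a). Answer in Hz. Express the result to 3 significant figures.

k = Gd⁴/(8D³N_a) = (76.5×10³)(6.4⁴)/(8·44.0³·20) = 9.4168 N/mm = 9416.8 N/m
Wire length L = πDN_a = π·44.0·20 = 2764.6 mm
m = ρ·(πd²/4)·L = 7850 × 32.17×10⁻⁶ m² × 2.7646 m = 0.69816 kg
f_n = ½√(k/m) = 0.5·√(9416.8/0.69816) = 0.5·√(13488) = 58.069 Hz

58.1 Hz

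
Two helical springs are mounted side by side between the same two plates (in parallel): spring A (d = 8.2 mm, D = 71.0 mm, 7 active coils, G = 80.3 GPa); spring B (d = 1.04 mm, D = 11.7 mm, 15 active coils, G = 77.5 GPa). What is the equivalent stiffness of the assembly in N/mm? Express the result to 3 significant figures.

18.6 N/mm

k_A = Gd⁴/(8D³N_a) = (80.3×10³)(8.2⁴)/(8·71.0³·7) = 18.114 N/mm
k_B = Gd⁴/(8D³N_a) = (77.5×10³)(1.04⁴)/(8·11.7³·15) = 0.47173 N/mm
Parallel: k_eq = 18.114 + 0.47173 = 18.585 N/mm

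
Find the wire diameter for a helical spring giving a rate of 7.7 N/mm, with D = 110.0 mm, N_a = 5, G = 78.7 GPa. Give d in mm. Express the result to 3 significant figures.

8.50 mm

d = (8D³N_a·k / G)^(1/4) = (8·110.0³·5·7.7 / (78.7×10³))^0.25
  = (5209)^0.25 = 8.4955 mm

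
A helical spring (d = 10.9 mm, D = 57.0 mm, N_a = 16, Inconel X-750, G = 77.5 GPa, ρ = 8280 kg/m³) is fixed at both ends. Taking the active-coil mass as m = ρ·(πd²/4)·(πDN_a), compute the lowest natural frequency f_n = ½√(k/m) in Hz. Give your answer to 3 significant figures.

k = Gd⁴/(8D³N_a) = (77.5×10³)(10.9⁴)/(8·57.0³·16) = 46.15 N/mm = 46150 N/m
Wire length L = πDN_a = π·57.0·16 = 2865.1 mm
m = ρ·(πd²/4)·L = 8280 × 93.313×10⁻⁶ m² × 2.8651 m = 2.2137 kg
f_n = ½√(k/m) = 0.5·√(46150/2.2137) = 0.5·√(20848) = 72.193 Hz

72.2 Hz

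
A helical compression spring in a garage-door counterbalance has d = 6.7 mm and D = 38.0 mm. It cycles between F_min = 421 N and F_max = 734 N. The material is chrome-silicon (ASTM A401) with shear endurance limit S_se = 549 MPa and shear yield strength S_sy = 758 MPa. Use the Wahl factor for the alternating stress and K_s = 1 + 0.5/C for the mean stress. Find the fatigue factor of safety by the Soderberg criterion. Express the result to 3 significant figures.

C = D/d = 38.0/6.7 = 5.6716; K_W = (4C−1)/(4C−4)+0.615/C = 1.2690; K_s = 1+0.5/C = 1.0882
F_a = (F_max−F_min)/2 = 156.5 N; F_m = (F_max+F_min)/2 = 577.5 N
τ_a = K_W·8F_aD/(πd³) = 1.2690 × 50.352 = 63.895 MPa
τ_m = K_s·8F_mD/(πd³) = 1.0882 × 185.8 = 202.18 MPa
Soderberg: 1/n_f = τ_a/S_se + τ_m/S_sy = 63.895/549 + 202.18/758 = 0.11638 + 0.26673 = 0.38312
n_f = 1/0.38312 = 2.61

2.61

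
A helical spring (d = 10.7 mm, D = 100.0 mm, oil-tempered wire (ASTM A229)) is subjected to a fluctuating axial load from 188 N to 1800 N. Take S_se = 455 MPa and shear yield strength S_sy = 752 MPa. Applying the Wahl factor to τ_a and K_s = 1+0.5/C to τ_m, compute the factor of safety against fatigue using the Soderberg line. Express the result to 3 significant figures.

C = D/d = 100.0/10.7 = 9.3458; K_W = (4C−1)/(4C−4)+0.615/C = 1.1557; K_s = 1+0.5/C = 1.0535
F_a = (F_max−F_min)/2 = 806 N; F_m = (F_max+F_min)/2 = 994 N
τ_a = K_W·8F_aD/(πd³) = 1.1557 × 167.54 = 193.62 MPa
τ_m = K_s·8F_mD/(πd³) = 1.0535 × 206.62 = 217.68 MPa
Soderberg: 1/n_f = τ_a/S_se + τ_m/S_sy = 193.62/455 + 217.68/752 = 0.42555 + 0.28946 = 0.71501
n_f = 1/0.71501 = 1.399

1.40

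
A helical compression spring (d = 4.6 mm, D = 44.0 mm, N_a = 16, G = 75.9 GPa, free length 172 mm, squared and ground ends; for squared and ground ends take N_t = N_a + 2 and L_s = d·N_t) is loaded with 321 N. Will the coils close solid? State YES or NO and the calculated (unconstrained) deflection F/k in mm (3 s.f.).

k = Gd⁴/(8D³N_a) = (75.9×10³)(4.6⁴)/(8·44.0³·16) = 3.1168 N/mm
N_t = 18; L_s = 4.6·18 = 82.8 mm; δ_solid = L₀ − L_s = 172 − 82.8 = 89.2 mm
δ = F/k = 321/3.1168 = 102.99 mm
δ ≥ δ_solid → spring goes solid

YES, δ = 103 mm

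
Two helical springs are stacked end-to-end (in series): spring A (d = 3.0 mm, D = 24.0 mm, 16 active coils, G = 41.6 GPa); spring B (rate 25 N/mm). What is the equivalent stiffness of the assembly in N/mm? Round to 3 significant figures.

1.77 N/mm

k_A = Gd⁴/(8D³N_a) = (41.6×10³)(3.0⁴)/(8·24.0³·16) = 1.9043 N/mm
Series: 1/k_eq = 1/1.9043 + 1/25 = 0.56513; k_eq = 1.7695 N/mm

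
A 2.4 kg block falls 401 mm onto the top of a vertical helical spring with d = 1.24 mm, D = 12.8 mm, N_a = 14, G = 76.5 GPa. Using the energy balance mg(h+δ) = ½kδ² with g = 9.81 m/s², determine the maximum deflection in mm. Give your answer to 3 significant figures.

190 mm

k = Gd⁴/(8D³N_a) = (76.5×10³)(1.24⁴)/(8·12.8³·14) = 0.77002 N/mm
W = mg = 2.4 × 9.81 = 23.544 N
½kδ² − Wδ − Wh = 0 → δ = (W + √(W² + 2kWh))/k
δ = (23.544 + √(554.32 + 14539.7))/0.77002 = (23.544 + 122.86)/0.77002 = 190.13 mm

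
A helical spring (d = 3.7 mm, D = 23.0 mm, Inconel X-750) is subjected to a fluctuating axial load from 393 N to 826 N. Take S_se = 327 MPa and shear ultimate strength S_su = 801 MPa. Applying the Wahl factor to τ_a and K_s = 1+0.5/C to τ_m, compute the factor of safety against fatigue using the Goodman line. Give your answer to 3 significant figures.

0.526

C = D/d = 23.0/3.7 = 6.2162; K_W = (4C−1)/(4C−4)+0.615/C = 1.2427; K_s = 1+0.5/C = 1.0804
F_a = (F_max−F_min)/2 = 216.5 N; F_m = (F_max+F_min)/2 = 609.5 N
τ_a = K_W·8F_aD/(πd³) = 1.2427 × 250.33 = 311.09 MPa
τ_m = K_s·8F_mD/(πd³) = 1.0804 × 704.75 = 761.44 MPa
Goodman: 1/n_f = τ_a/S_se + τ_m/S_su = 311.09/327 + 761.44/801 = 0.95136 + 0.95061 = 1.902
n_f = 1/1.902 = 0.5258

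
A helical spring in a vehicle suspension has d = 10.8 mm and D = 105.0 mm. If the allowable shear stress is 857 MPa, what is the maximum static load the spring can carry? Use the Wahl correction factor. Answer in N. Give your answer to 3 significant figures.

C = D/d = 105.0/10.8 = 9.7222
K_W = (4C−1)/(4C−4) + 0.615/C = 37.889/34.889 + 0.0633 = 1.1492
τ_max = K·8FD/(πd³) → F_max = τ_allow·πd³/(8DK)
F_max = 857·π·10.8³/(8·105.0·1.1492) = 3.3916e+06/965.37 = 3513.3 N

3510 N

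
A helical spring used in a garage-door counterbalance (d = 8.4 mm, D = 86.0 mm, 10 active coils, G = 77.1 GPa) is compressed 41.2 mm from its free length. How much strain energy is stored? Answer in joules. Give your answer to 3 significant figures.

6.40 J

k = Gd⁴/(8D³N_a) = (77.1×10³)(8.4⁴)/(8·86.0³·10) = 7.5437 N/mm
U = ½kδ² = 0.5 × 7.5437 × 41.2² = 6402.5 N·mm = 6.4025 J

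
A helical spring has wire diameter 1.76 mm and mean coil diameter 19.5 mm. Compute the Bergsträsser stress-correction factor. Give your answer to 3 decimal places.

C = D/d = 19.5/1.76 = 11.0795
K_B = (4C+2)/(4C−3) = 46.318/41.318 = 1.1210

1.121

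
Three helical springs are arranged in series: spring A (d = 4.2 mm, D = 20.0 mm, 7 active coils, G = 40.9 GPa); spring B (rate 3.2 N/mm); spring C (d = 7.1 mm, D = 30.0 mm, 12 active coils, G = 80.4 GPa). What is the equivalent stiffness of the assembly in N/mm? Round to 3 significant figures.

k_A = Gd⁴/(8D³N_a) = (40.9×10³)(4.2⁴)/(8·20.0³·7) = 28.408 N/mm
k_C = Gd⁴/(8D³N_a) = (80.4×10³)(7.1⁴)/(8·30.0³·12) = 78.823 N/mm
Series: 1/k_eq = 1/28.408 + 1/3.2 + 1/78.823 = 0.36039; k_eq = 2.7748 N/mm

2.77 N/mm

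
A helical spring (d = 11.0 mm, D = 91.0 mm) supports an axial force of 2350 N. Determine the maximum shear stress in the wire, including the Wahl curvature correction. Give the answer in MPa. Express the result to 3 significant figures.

482 MPa

Spring index C = D/d = 91.0/11.0 = 8.2727
K_W = (4C−1)/(4C−4) + 0.615/C = 32.091/29.091 + 0.0743 = 1.1775
τ₀ = 8FD/(πd³) = 8·2350·91.0/(π·11.0³) = 1.7108e+06/4181.5 = 409.14 MPa
τ_max = K·τ₀ = 1.1775 × 409.14 = 481.75 MPa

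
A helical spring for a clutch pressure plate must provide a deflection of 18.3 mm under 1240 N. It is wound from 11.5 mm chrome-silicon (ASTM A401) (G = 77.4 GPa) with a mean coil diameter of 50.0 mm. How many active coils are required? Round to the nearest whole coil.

Required rate k = F/δ = 1240/18.3 = 67.76 N/mm
N_a = Gd⁴/(8D³k) = (77.4×10³ × 11.5⁴)/(8 × 50.0³ × 67.76)
    = 1.35373e+09 / 6.77596e+07 = 19.98 → 20 coils

20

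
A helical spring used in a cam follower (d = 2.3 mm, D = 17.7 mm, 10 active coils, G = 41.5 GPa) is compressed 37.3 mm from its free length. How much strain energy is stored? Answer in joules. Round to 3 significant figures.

1.82 J

k = Gd⁴/(8D³N_a) = (41.5×10³)(2.3⁴)/(8·17.7³·10) = 2.6179 N/mm
U = ½kδ² = 0.5 × 2.6179 × 37.3² = 1821.1 N·mm = 1.8211 J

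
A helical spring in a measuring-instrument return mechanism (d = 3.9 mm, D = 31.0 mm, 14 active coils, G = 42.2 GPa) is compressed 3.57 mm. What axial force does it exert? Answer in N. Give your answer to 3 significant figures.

k = Gd⁴/(8D³N_a) = (42.2×10³)(3.9⁴)/(8·31.0³·14) = 2.926 N/mm
F = k·δ = 2.926 × 3.57 = 10.446 N

10.4 N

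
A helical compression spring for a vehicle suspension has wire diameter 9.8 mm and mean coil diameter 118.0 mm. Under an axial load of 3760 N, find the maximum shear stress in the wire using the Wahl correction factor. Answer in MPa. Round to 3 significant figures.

Spring index C = D/d = 118.0/9.8 = 12.0408
K_W = (4C−1)/(4C−4) + 0.615/C = 47.163/44.163 + 0.0511 = 1.1190
τ₀ = 8FD/(πd³) = 8·3760·118.0/(π·9.8³) = 3.54944e+06/2956.8 = 1200.4 MPa
τ_max = K·τ₀ = 1.1190 × 1200.4 = 1343.3 MPa

1340 MPa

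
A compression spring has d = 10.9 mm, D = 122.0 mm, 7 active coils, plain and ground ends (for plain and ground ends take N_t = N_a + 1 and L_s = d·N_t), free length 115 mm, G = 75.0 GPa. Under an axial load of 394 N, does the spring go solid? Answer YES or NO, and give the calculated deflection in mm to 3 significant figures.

YES, δ = 37.8 mm

k = Gd⁴/(8D³N_a) = (75.0×10³)(10.9⁴)/(8·122.0³·7) = 10.411 N/mm
N_t = 8; L_s = 10.9·8 = 87.2 mm; δ_solid = L₀ − L_s = 115 − 87.2 = 27.8 mm
δ = F/k = 394/10.411 = 37.844 mm
δ ≥ δ_solid → spring goes solid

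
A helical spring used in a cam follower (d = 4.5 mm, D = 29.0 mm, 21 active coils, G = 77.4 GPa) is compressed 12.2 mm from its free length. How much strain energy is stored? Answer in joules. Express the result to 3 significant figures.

0.576 J

k = Gd⁴/(8D³N_a) = (77.4×10³)(4.5⁴)/(8·29.0³·21) = 7.7462 N/mm
U = ½kδ² = 0.5 × 7.7462 × 12.2² = 576.47 N·mm = 0.57647 J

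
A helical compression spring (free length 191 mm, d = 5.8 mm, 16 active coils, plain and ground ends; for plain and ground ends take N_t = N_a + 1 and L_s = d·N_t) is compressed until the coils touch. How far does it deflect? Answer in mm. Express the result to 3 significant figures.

92.4 mm

N_t = 17; L_s = 5.8·17 = 98.6 mm
δ_solid = L₀ − L_s = 191 − 98.6 = 92.4 mm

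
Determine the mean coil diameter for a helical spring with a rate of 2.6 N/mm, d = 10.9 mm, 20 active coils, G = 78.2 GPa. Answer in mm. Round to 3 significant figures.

D = (Gd⁴/(8N_a·k))^(1/3) = (78.2×10³·10.9⁴/(8·20·2.6))^(1/3)
  = (2.6535e+06)^(1/3) = 138.4437 mm

138 mm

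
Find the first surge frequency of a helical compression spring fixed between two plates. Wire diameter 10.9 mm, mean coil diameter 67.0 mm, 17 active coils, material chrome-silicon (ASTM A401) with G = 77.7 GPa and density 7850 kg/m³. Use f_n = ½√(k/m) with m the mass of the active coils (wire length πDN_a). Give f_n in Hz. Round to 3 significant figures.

k = Gd⁴/(8D³N_a) = (77.7×10³)(10.9⁴)/(8·67.0³·17) = 26.814 N/mm = 26814 N/m
Wire length L = πDN_a = π·67.0·17 = 3578.3 mm
m = ρ·(πd²/4)·L = 7850 × 93.313×10⁻⁶ m² × 3.5783 m = 2.6211 kg
f_n = ½√(k/m) = 0.5·√(26814/2.6211) = 0.5·√(10230) = 50.572 Hz

50.6 Hz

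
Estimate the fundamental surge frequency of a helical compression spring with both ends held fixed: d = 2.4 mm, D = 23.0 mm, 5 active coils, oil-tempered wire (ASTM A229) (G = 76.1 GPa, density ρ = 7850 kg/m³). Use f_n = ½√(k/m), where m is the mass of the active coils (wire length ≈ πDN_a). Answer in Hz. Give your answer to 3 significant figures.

k = Gd⁴/(8D³N_a) = (76.1×10³)(2.4⁴)/(8·23.0³·5) = 5.1878 N/mm = 5187.8 N/m
Wire length L = πDN_a = π·23.0·5 = 361.28 mm
m = ρ·(πd²/4)·L = 7850 × 4.5239×10⁻⁶ m² × 0.36128 m = 0.01283 kg
f_n = ½√(k/m) = 0.5·√(5187.8/0.01283) = 0.5·√(4.0435e+05) = 317.94 Hz

318 Hz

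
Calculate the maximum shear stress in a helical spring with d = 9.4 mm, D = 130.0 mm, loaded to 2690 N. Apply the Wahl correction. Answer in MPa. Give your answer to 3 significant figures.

Spring index C = D/d = 130.0/9.4 = 13.8298
K_W = (4C−1)/(4C−4) + 0.615/C = 54.319/51.319 + 0.0445 = 1.1029
τ₀ = 8FD/(πd³) = 8·2690·130.0/(π·9.4³) = 2.7976e+06/2609.4 = 1072.1 MPa
τ_max = K·τ₀ = 1.1029 × 1072.1 = 1182.5 MPa

1180 MPa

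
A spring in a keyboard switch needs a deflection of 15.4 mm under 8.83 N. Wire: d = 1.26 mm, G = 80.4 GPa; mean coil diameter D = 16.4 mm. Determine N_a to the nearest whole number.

Required rate k = F/δ = 8.83/15.4 = 0.57338 N/mm
N_a = Gd⁴/(8D³k) = (80.4×10³ × 1.26⁴)/(8 × 16.4³ × 0.57338)
    = 202646 / 20233.1 = 10.02 → 10 coils

10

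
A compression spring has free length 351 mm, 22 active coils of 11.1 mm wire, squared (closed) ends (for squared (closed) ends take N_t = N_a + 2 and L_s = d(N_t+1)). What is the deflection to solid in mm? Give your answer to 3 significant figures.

N_t = 24; L_s = 11.1·25 = 277.5 mm
δ_solid = L₀ − L_s = 351 − 277.5 = 73.5 mm

73.5 mm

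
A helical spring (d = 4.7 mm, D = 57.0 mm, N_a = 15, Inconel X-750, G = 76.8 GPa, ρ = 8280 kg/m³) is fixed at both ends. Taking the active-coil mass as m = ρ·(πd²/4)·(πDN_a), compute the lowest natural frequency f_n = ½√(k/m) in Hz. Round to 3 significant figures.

k = Gd⁴/(8D³N_a) = (76.8×10³)(4.7⁴)/(8·57.0³·15) = 1.6863 N/mm = 1686.3 N/m
Wire length L = πDN_a = π·57.0·15 = 2686.1 mm
m = ρ·(πd²/4)·L = 8280 × 17.349×10⁻⁶ m² × 2.6861 m = 0.38586 kg
f_n = ½√(k/m) = 0.5·√(1686.3/0.38586) = 0.5·√(4370.3) = 33.054 Hz

33.1 Hz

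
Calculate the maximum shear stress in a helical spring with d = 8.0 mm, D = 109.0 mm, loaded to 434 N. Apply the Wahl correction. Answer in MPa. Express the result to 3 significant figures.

260 MPa

Spring index C = D/d = 109.0/8.0 = 13.6250
K_W = (4C−1)/(4C−4) + 0.615/C = 53.500/50.500 + 0.0451 = 1.1045
τ₀ = 8FD/(πd³) = 8·434·109.0/(π·8.0³) = 378448/1608.5 = 235.28 MPa
τ_max = K·τ₀ = 1.1045 × 235.28 = 259.88 MPa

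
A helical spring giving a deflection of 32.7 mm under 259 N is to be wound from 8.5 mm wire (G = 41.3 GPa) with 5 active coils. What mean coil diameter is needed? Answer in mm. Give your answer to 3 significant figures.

88.0 mm

Required rate k = F/δ = 259/32.7 = 7.9205 N/mm
D = (Gd⁴/(8N_a·k))^(1/3) = (41.3×10³·8.5⁴/(8·5·7.9205))^(1/3)
  = (680477)^(1/3) = 87.9572 mm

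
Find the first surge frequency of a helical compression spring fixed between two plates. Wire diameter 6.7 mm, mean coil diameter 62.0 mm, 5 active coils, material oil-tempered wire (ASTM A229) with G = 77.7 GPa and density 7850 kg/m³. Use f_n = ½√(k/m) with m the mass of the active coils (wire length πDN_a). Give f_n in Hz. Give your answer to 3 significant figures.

123 Hz

k = Gd⁴/(8D³N_a) = (77.7×10³)(6.7⁴)/(8·62.0³·5) = 16.424 N/mm = 16424 N/m
Wire length L = πDN_a = π·62.0·5 = 973.89 mm
m = ρ·(πd²/4)·L = 7850 × 35.257×10⁻⁶ m² × 0.97389 m = 0.26954 kg
f_n = ½√(k/m) = 0.5·√(16424/0.26954) = 0.5·√(60935) = 123.42 Hz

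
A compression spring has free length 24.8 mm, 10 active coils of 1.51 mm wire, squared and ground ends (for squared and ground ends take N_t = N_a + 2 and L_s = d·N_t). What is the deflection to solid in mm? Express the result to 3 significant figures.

N_t = 12; L_s = 1.51·12 = 18.12 mm
δ_solid = L₀ − L_s = 24.8 − 18.12 = 6.68 mm

6.68 mm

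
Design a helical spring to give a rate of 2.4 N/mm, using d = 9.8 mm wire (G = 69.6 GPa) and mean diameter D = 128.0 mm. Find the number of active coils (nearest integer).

16

N_a = Gd⁴/(8D³k) = (69.6×10³ × 9.8⁴)/(8 × 128.0³ × 2.4)
    = 6.41968e+08 / 4.02653e+07 = 15.94 → 16 coils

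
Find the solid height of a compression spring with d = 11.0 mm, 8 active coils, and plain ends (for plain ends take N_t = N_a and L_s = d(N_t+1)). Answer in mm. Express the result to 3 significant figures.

99.0 mm

plain ends: N_t = N_a = 8
L_s = d·(N_t+1) = 11.0 × 9 = 99 mm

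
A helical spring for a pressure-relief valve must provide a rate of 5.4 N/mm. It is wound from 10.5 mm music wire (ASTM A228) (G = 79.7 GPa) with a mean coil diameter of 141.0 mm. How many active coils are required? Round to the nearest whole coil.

8

N_a = Gd⁴/(8D³k) = (79.7×10³ × 10.5⁴)/(8 × 141.0³ × 5.4)
    = 9.68758e+08 / 1.21099e+08 = 8 → 8 coils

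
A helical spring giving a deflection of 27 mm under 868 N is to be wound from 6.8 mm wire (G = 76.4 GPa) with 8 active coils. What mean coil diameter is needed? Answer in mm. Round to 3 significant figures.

Required rate k = F/δ = 868/27 = 32.148 N/mm
D = (Gd⁴/(8N_a·k))^(1/3) = (76.4×10³·6.8⁴/(8·8·32.148))^(1/3)
  = (79395)^(1/3) = 42.9798 mm

43.0 mm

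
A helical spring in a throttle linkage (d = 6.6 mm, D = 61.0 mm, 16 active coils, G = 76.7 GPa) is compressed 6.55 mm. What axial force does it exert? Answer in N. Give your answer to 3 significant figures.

k = Gd⁴/(8D³N_a) = (76.7×10³)(6.6⁴)/(8·61.0³·16) = 5.0092 N/mm
F = k·δ = 5.0092 × 6.55 = 32.811 N

32.8 N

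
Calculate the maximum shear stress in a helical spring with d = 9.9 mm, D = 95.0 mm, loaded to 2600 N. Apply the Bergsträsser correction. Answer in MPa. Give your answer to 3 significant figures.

Spring index C = D/d = 95.0/9.9 = 9.5960
K_B = (4C+2)/(4C−3) = 40.384/35.384 = 1.1413
τ₀ = 8FD/(πd³) = 8·2600·95.0/(π·9.9³) = 1.976e+06/3048.3 = 648.23 MPa
τ_max = K·τ₀ = 1.1413 × 648.23 = 739.83 MPa

740 MPa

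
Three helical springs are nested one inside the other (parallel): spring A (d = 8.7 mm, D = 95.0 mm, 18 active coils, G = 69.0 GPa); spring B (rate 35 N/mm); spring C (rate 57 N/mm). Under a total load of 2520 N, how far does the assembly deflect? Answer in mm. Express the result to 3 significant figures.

26.5 mm

k_A = Gd⁴/(8D³N_a) = (69.0×10³)(8.7⁴)/(8·95.0³·18) = 3.2018 N/mm
Parallel: k_eq = 3.2018 + 35 + 57 = 95.202 N/mm
δ = F/k_eq = 2520/95.202 = 26.47 mm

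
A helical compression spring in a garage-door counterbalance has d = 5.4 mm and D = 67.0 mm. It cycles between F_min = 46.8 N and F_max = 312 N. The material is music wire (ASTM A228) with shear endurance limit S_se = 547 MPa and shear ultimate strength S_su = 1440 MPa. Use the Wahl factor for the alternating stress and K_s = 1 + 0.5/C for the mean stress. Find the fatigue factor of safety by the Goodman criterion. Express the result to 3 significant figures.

C = D/d = 67.0/5.4 = 12.4074; K_W = (4C−1)/(4C−4)+0.615/C = 1.1153; K_s = 1+0.5/C = 1.0403
F_a = (F_max−F_min)/2 = 132.6 N; F_m = (F_max+F_min)/2 = 179.4 N
τ_a = K_W·8F_aD/(πd³) = 1.1153 × 143.67 = 160.24 MPa
τ_m = K_s·8F_mD/(πd³) = 1.0403 × 194.38 = 202.22 MPa
Goodman: 1/n_f = τ_a/S_se + τ_m/S_su = 160.24/547 + 202.22/1440 = 0.29295 + 0.14043 = 0.43337
n_f = 1/0.43337 = 2.307

2.31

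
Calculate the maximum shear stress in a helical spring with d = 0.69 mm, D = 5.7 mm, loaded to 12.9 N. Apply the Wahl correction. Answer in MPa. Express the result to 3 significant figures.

671 MPa

Spring index C = D/d = 5.7/0.69 = 8.2609
K_W = (4C−1)/(4C−4) + 0.615/C = 32.043/29.043 + 0.0744 = 1.1777
τ₀ = 8FD/(πd³) = 8·12.9·5.7/(π·0.69³) = 588.24/1.032 = 569.98 MPa
τ_max = K·τ₀ = 1.1777 × 569.98 = 671.29 MPa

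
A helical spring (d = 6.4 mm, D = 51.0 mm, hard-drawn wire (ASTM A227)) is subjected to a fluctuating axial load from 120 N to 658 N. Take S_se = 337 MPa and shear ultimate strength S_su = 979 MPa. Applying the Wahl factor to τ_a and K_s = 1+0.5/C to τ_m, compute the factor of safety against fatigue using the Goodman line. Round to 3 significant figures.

1.48

C = D/d = 51.0/6.4 = 7.9688; K_W = (4C−1)/(4C−4)+0.615/C = 1.1848; K_s = 1+0.5/C = 1.0627
F_a = (F_max−F_min)/2 = 269 N; F_m = (F_max+F_min)/2 = 389 N
τ_a = K_W·8F_aD/(πd³) = 1.1848 × 133.27 = 157.89 MPa
τ_m = K_s·8F_mD/(πd³) = 1.0627 × 192.72 = 204.81 MPa
Goodman: 1/n_f = τ_a/S_se + τ_m/S_su = 157.89/337 + 204.81/979 = 0.46853 + 0.20920 = 0.67773
n_f = 1/0.67773 = 1.476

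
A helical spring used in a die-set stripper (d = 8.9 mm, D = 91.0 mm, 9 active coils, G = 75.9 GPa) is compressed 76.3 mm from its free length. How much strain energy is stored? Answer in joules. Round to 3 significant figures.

k = Gd⁴/(8D³N_a) = (75.9×10³)(8.9⁴)/(8·91.0³·9) = 8.777 N/mm
U = ½kδ² = 0.5 × 8.777 × 76.3² = 25548 N·mm = 25.548 J

25.5 J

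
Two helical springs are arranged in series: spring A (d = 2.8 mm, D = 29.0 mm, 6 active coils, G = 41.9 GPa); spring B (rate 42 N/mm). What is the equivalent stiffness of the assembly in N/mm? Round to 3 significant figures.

2.09 N/mm

k_A = Gd⁴/(8D³N_a) = (41.9×10³)(2.8⁴)/(8·29.0³·6) = 2.1999 N/mm
Series: 1/k_eq = 1/2.1999 + 1/42 = 0.47837; k_eq = 2.0904 N/mm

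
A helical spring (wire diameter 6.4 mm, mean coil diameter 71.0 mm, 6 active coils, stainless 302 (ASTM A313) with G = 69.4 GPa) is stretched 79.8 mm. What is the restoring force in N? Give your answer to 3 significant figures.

k = Gd⁴/(8D³N_a) = (69.4×10³)(6.4⁴)/(8·71.0³·6) = 6.7774 N/mm
F = k·δ = 6.7774 × 79.8 = 540.84 N

541 N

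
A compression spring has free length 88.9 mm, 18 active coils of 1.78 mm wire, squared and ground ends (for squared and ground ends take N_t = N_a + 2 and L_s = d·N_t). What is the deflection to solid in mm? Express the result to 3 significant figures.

53.3 mm

N_t = 20; L_s = 1.78·20 = 35.6 mm
δ_solid = L₀ − L_s = 88.9 − 35.6 = 53.3 mm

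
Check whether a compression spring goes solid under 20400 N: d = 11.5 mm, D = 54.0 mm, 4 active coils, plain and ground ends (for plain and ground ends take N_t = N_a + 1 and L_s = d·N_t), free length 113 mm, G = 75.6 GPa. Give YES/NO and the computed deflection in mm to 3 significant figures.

YES, δ = 77.7 mm

k = Gd⁴/(8D³N_a) = (75.6×10³)(11.5⁴)/(8·54.0³·4) = 262.41 N/mm
N_t = 5; L_s = 11.5·5 = 57.5 mm; δ_solid = L₀ − L_s = 113 − 57.5 = 55.5 mm
δ = F/k = 20400/262.41 = 77.741 mm
δ ≥ δ_solid → spring goes solid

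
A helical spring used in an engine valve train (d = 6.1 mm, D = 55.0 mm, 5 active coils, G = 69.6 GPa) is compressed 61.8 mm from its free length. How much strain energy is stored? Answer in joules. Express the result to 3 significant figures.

k = Gd⁴/(8D³N_a) = (69.6×10³)(6.1⁴)/(8·55.0³·5) = 14.48 N/mm
U = ½kδ² = 0.5 × 14.48 × 61.8² = 27652 N·mm = 27.652 J

27.7 J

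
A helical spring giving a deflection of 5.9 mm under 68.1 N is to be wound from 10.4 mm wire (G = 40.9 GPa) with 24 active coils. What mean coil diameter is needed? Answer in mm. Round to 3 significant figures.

Required rate k = F/δ = 68.1/5.9 = 11.542 N/mm
D = (Gd⁴/(8N_a·k))^(1/3) = (40.9×10³·10.4⁴/(8·24·11.542))^(1/3)
  = (215904)^(1/3) = 59.9911 mm

60.0 mm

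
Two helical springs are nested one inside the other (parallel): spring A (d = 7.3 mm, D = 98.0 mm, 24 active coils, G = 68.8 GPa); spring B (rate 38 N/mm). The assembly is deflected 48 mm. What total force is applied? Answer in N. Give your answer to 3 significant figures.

k_A = Gd⁴/(8D³N_a) = (68.8×10³)(7.3⁴)/(8·98.0³·24) = 1.0812 N/mm
Parallel: k_eq = 1.0812 + 38 = 39.081 N/mm
F = k_eq·δ = 39.081·48 = 1875.9 N

1880 N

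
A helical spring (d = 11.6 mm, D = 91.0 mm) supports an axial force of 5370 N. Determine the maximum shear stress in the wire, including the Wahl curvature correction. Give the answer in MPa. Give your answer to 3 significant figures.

947 MPa

Spring index C = D/d = 91.0/11.6 = 7.8448
K_W = (4C−1)/(4C−4) + 0.615/C = 30.379/27.379 + 0.0784 = 1.1880
τ₀ = 8FD/(πd³) = 8·5370·91.0/(π·11.6³) = 3.90936e+06/4903.7 = 797.23 MPa
τ_max = K·τ₀ = 1.1880 × 797.23 = 947.08 MPa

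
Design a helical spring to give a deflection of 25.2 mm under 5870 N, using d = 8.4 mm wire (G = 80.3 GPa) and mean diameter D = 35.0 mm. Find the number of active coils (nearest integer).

Required rate k = F/δ = 5870/25.2 = 232.94 N/mm
N_a = Gd⁴/(8D³k) = (80.3×10³ × 8.4⁴)/(8 × 35.0³ × 232.94)
    = 3.99791e+08 / 7.98972e+07 = 5.004 → 5 coils

5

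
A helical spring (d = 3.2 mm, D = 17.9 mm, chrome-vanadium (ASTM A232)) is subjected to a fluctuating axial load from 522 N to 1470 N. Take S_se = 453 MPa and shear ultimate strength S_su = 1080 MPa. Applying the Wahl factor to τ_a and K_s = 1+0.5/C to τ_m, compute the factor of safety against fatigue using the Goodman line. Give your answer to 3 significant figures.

0.308

C = D/d = 17.9/3.2 = 5.5937; K_W = (4C−1)/(4C−4)+0.615/C = 1.2732; K_s = 1+0.5/C = 1.0894
F_a = (F_max−F_min)/2 = 474 N; F_m = (F_max+F_min)/2 = 996 N
τ_a = K_W·8F_aD/(πd³) = 1.2732 × 659.36 = 839.5 MPa
τ_m = K_s·8F_mD/(πd³) = 1.0894 × 1385.5 = 1509.3 MPa
Goodman: 1/n_f = τ_a/S_se + τ_m/S_su = 839.5/453 + 1509.3/1080 = 1.85320 + 1.39753 = 3.2507
n_f = 1/3.2507 = 0.3076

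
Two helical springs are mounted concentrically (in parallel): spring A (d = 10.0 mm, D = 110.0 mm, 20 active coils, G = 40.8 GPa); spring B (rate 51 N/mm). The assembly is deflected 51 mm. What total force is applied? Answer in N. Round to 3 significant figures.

k_A = Gd⁴/(8D³N_a) = (40.8×10³)(10.0⁴)/(8·110.0³·20) = 1.9159 N/mm
Parallel: k_eq = 1.9159 + 51 = 52.916 N/mm
F = k_eq·δ = 52.916·51 = 2698.7 N

2700 N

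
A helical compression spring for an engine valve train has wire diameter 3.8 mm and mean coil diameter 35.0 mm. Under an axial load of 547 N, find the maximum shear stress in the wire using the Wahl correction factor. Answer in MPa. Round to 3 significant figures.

Spring index C = D/d = 35.0/3.8 = 9.2105
K_W = (4C−1)/(4C−4) + 0.615/C = 35.842/32.842 + 0.0668 = 1.1581
τ₀ = 8FD/(πd³) = 8·547·35.0/(π·3.8³) = 153160/172.39 = 888.47 MPa
τ_max = K·τ₀ = 1.1581 × 888.47 = 1029 MPa

1030 MPa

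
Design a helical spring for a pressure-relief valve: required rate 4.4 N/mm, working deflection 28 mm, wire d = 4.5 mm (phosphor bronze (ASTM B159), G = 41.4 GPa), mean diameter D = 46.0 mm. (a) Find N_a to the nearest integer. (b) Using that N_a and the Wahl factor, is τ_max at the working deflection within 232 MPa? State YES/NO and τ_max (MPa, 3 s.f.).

(a) 5 coils; (b) YES, τ_max = 179 MPa

N_a = Gd⁴/(8D³k) = (41.4×10³)(4.5⁴)/(8·46.0³·4.4) = 4.955 → N_a = 5
Actual rate k = Gd⁴/(8D³·5) = 4.3603 N/mm
Working load F = kδ = 4.3603·28 = 122.09 N
C = 46.0/4.5 = 10.2222; K_W = (4C−1)/(4C−4)+0.615/C = 1.1415
τ_max = K_W·8FD/(πd³) = 1.1415·156.94 = 179.15 MPa
τ_max ≤ 232 MPa → acceptable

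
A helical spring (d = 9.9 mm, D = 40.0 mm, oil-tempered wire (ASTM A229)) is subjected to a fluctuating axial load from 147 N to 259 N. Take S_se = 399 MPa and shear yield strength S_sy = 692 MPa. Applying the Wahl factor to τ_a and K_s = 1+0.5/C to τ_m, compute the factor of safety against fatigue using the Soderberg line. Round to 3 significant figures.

18.1

C = D/d = 40.0/9.9 = 4.0404; K_W = (4C−1)/(4C−4)+0.615/C = 1.3989; K_s = 1+0.5/C = 1.1238
F_a = (F_max−F_min)/2 = 56 N; F_m = (F_max+F_min)/2 = 203 N
τ_a = K_W·8F_aD/(πd³) = 1.3989 × 5.8787 = 8.2237 MPa
τ_m = K_s·8F_mD/(πd³) = 1.1238 × 21.31 = 23.948 MPa
Soderberg: 1/n_f = τ_a/S_se + τ_m/S_sy = 8.2237/399 + 23.948/692 = 0.02061 + 0.03461 = 0.055217
n_f = 1/0.055217 = 18.11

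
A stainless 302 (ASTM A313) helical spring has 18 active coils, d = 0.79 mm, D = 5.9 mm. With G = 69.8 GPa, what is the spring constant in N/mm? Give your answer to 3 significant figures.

k = Gd⁴/(8D³N_a) = (69.8×10³ × 0.79⁴) / (8 × 5.9³ × 18)
  = 27187.2 / 29574.6 = 0.91927 N/mm

0.919 N/mm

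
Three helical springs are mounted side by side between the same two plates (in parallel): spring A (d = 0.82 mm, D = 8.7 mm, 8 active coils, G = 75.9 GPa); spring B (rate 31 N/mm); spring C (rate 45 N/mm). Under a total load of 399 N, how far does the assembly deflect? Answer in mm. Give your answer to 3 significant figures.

5.19 mm

k_A = Gd⁴/(8D³N_a) = (75.9×10³)(0.82⁴)/(8·8.7³·8) = 0.81425 N/mm
Parallel: k_eq = 0.81425 + 31 + 45 = 76.814 N/mm
δ = F/k_eq = 399/76.814 = 5.1943 mm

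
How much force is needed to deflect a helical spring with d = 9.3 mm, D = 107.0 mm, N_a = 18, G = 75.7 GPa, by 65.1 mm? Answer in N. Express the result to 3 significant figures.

k = Gd⁴/(8D³N_a) = (75.7×10³)(9.3⁴)/(8·107.0³·18) = 3.2101 N/mm
F = k·δ = 3.2101 × 65.1 = 208.98 N

209 N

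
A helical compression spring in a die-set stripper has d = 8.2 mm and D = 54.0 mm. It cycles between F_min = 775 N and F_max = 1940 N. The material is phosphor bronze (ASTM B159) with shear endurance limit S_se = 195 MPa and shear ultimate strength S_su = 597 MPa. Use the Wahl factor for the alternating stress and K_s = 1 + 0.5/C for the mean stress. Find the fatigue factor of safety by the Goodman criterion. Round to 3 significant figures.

0.656

C = D/d = 54.0/8.2 = 6.5854; K_W = (4C−1)/(4C−4)+0.615/C = 1.2277; K_s = 1+0.5/C = 1.0759
F_a = (F_max−F_min)/2 = 582.5 N; F_m = (F_max+F_min)/2 = 1357.5 N
τ_a = K_W·8F_aD/(πd³) = 1.2277 × 145.27 = 178.35 MPa
τ_m = K_s·8F_mD/(πd³) = 1.0759 × 338.56 = 364.26 MPa
Goodman: 1/n_f = τ_a/S_se + τ_m/S_su = 178.35/195 + 364.26/597 = 0.91461 + 0.61016 = 1.5248
n_f = 1/1.5248 = 0.6558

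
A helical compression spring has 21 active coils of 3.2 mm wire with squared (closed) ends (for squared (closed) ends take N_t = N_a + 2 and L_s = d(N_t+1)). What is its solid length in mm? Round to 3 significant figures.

76.8 mm

squared (closed) ends: N_t = N_a + 2 = 21 + 2 = 23
L_s = d·(N_t+1) = 3.2 × 24 = 76.8 mm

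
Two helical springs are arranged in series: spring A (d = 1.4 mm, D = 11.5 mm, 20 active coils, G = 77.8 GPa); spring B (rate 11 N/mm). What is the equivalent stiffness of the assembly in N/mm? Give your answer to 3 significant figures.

k_A = Gd⁴/(8D³N_a) = (77.8×10³)(1.4⁴)/(8·11.5³·20) = 1.2282 N/mm
Series: 1/k_eq = 1/1.2282 + 1/11 = 0.90509; k_eq = 1.1049 N/mm

1.10 N/mm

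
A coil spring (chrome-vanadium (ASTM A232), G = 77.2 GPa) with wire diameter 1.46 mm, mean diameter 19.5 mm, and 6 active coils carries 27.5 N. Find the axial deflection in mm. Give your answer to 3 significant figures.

27.9 mm

k = Gd⁴/(8D³N_a) = (77.2×10³)(1.46⁴)/(8·19.5³·6) = 0.98556 N/mm
δ = F/k = 27.5 / 0.98556 = 27.903 mm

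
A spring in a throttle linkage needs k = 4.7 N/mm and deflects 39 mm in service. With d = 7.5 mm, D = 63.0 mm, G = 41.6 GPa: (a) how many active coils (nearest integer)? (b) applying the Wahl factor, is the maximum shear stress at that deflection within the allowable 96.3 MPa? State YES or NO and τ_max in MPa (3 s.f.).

(a) 14 coils; (b) YES, τ_max = 81.9 MPa

N_a = Gd⁴/(8D³k) = (41.6×10³)(7.5⁴)/(8·63.0³·4.7) = 14 → N_a = 14
Actual rate k = Gd⁴/(8D³·14) = 4.7 N/mm
Working load F = kδ = 4.7·39 = 183.3 N
C = 63.0/7.5 = 8.4000; K_W = (4C−1)/(4C−4)+0.615/C = 1.1746
τ_max = K_W·8FD/(πd³) = 1.1746·69.704 = 81.872 MPa
τ_max ≤ 96.3 MPa → acceptable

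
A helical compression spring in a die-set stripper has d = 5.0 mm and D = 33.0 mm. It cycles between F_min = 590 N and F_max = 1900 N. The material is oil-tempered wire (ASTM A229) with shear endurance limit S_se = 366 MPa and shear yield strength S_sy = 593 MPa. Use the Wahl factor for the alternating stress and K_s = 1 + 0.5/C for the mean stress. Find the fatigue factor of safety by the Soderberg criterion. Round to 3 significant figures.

C = D/d = 33.0/5.0 = 6.6000; K_W = (4C−1)/(4C−4)+0.615/C = 1.2271; K_s = 1+0.5/C = 1.0758
F_a = (F_max−F_min)/2 = 655 N; F_m = (F_max+F_min)/2 = 1245 N
τ_a = K_W·8F_aD/(πd³) = 1.2271 × 440.34 = 540.34 MPa
τ_m = K_s·8F_mD/(πd³) = 1.0758 × 836.98 = 900.38 MPa
Soderberg: 1/n_f = τ_a/S_se + τ_m/S_sy = 540.34/366 + 900.38/593 = 1.47635 + 1.51835 = 2.9947
n_f = 1/2.9947 = 0.3339

0.334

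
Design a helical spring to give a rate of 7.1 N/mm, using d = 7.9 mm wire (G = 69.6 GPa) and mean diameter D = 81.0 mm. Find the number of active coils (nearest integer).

N_a = Gd⁴/(8D³k) = (69.6×10³ × 7.9⁴)/(8 × 81.0³ × 7.1)
    = 2.71093e+08 / 3.01858e+07 = 8.981 → 9 coils

9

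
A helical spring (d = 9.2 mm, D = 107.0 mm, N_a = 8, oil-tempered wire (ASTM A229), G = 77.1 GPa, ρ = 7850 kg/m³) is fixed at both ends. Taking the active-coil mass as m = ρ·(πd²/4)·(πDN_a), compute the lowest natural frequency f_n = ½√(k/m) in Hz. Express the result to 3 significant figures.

35.4 Hz

k = Gd⁴/(8D³N_a) = (77.1×10³)(9.2⁴)/(8·107.0³·8) = 7.0449 N/mm = 7044.9 N/m
Wire length L = πDN_a = π·107.0·8 = 2689.2 mm
m = ρ·(πd²/4)·L = 7850 × 66.476×10⁻⁶ m² × 2.6892 m = 1.4033 kg
f_n = ½√(k/m) = 0.5·√(7044.9/1.4033) = 0.5·√(5020.1) = 35.426 Hz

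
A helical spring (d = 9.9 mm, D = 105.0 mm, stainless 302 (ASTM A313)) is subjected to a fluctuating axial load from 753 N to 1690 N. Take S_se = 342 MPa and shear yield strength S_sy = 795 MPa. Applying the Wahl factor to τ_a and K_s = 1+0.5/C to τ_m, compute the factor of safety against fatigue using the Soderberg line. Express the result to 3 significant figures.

1.15

C = D/d = 105.0/9.9 = 10.6061; K_W = (4C−1)/(4C−4)+0.615/C = 1.1361; K_s = 1+0.5/C = 1.0471
F_a = (F_max−F_min)/2 = 468.5 N; F_m = (F_max+F_min)/2 = 1221.5 N
τ_a = K_W·8F_aD/(πd³) = 1.1361 × 129.1 = 146.67 MPa
τ_m = K_s·8F_mD/(πd³) = 1.0471 × 336.6 = 352.47 MPa
Soderberg: 1/n_f = τ_a/S_se + τ_m/S_sy = 146.67/342 + 352.47/795 = 0.42885 + 0.44336 = 0.87221
n_f = 1/0.87221 = 1.147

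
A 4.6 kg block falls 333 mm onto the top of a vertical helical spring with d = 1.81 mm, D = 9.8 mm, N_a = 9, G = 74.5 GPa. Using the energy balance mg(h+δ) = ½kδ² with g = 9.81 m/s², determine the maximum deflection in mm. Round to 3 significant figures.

54.4 mm

k = Gd⁴/(8D³N_a) = (74.5×10³)(1.81⁴)/(8·9.8³·9) = 11.799 N/mm
W = mg = 4.6 × 9.81 = 45.126 N
½kδ² − Wδ − Wh = 0 → δ = (W + √(W² + 2kWh))/k
δ = (45.126 + √(2036.4 + 354618))/11.799 = (45.126 + 597.21)/11.799 = 54.438 mm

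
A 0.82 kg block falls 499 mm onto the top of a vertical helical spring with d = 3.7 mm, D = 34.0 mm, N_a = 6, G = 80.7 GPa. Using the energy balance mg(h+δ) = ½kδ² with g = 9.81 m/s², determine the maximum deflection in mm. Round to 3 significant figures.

32.7 mm

k = Gd⁴/(8D³N_a) = (80.7×10³)(3.7⁴)/(8·34.0³·6) = 8.0168 N/mm
W = mg = 0.82 × 9.81 = 8.0442 N
½kδ² − Wδ − Wh = 0 → δ = (W + √(W² + 2kWh))/k
δ = (8.0442 + √(64.709 + 64360))/8.0168 = (8.0442 + 253.82)/8.0168 = 32.664 mm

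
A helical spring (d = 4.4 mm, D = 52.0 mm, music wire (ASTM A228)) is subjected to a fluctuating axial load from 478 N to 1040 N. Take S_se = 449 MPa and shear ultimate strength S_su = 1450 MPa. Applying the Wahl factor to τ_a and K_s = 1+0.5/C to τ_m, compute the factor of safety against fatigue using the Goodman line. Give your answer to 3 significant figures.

0.516

C = D/d = 52.0/4.4 = 11.8182; K_W = (4C−1)/(4C−4)+0.615/C = 1.1214; K_s = 1+0.5/C = 1.0423
F_a = (F_max−F_min)/2 = 281 N; F_m = (F_max+F_min)/2 = 759 N
τ_a = K_W·8F_aD/(πd³) = 1.1214 × 436.81 = 489.82 MPa
τ_m = K_s·8F_mD/(πd³) = 1.0423 × 1179.9 = 1229.8 MPa
Goodman: 1/n_f = τ_a/S_se + τ_m/S_su = 489.82/449 + 1229.8/1450 = 1.09092 + 0.84812 = 1.939
n_f = 1/1.939 = 0.5157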